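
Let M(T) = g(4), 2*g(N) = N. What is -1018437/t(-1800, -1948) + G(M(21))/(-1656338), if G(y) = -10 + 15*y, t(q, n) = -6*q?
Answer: -281146019951/2981408400 ≈ -94.300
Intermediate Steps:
g(N) = N/2
M(T) = 2 (M(T) = (½)*4 = 2)
-1018437/t(-1800, -1948) + G(M(21))/(-1656338) = -1018437/((-6*(-1800))) + (-10 + 15*2)/(-1656338) = -1018437/10800 + (-10 + 30)*(-1/1656338) = -1018437*1/10800 + 20*(-1/1656338) = -339479/3600 - 10/828169 = -281146019951/2981408400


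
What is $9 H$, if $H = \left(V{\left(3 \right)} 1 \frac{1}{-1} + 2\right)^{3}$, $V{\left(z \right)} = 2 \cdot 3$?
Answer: $-576$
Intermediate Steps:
$V{\left(z \right)} = 6$
$H = -64$ ($H = \left(6 \cdot 1 \frac{1}{-1} + 2\right)^{3} = \left(6 \cdot 1 \left(-1\right) + 2\right)^{3} = \left(6 \left(-1\right) + 2\right)^{3} = \left(-6 + 2\right)^{3} = \left(-4\right)^{3} = -64$)
$9 H = 9 \left(-64\right) = -576$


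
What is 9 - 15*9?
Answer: -126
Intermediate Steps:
9 - 15*9 = 9 - 135 = -126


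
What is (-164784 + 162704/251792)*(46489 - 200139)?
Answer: 398444509932350/15737 ≈ 2.5319e+10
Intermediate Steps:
(-164784 + 162704/251792)*(46489 - 200139) = (-164784 + 162704*(1/251792))*(-153650) = (-164784 + 10169/15737)*(-153650) = -2593195639/15737*(-153650) = 398444509932350/15737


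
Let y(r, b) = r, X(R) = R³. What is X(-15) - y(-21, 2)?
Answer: -3354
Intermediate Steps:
X(-15) - y(-21, 2) = (-15)³ - 1*(-21) = -3375 + 21 = -3354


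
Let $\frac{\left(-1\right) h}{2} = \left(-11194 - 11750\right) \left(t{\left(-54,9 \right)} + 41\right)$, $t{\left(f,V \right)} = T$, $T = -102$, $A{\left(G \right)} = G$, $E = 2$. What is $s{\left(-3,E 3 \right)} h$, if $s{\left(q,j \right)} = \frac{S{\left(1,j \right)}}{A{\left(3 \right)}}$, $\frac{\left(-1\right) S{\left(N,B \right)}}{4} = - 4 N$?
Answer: $-14928896$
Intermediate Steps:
$S{\left(N,B \right)} = 16 N$ ($S{\left(N,B \right)} = - 4 \left(- 4 N\right) = 16 N$)
$t{\left(f,V \right)} = -102$
$h = -2799168$ ($h = - 2 \left(-11194 - 11750\right) \left(-102 + 41\right) = - 2 \left(\left(-22944\right) \left(-61\right)\right) = \left(-2\right) 1399584 = -2799168$)
$s{\left(q,j \right)} = \frac{16}{3}$ ($s{\left(q,j \right)} = \frac{16 \cdot 1}{3} = 16 \cdot \frac{1}{3} = \frac{16}{3}$)
$s{\left(-3,E 3 \right)} h = \frac{16}{3} \left(-2799168\right) = -14928896$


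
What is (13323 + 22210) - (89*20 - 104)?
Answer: 33857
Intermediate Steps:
(13323 + 22210) - (89*20 - 104) = 35533 - (1780 - 104) = 35533 - 1*1676 = 35533 - 1676 = 33857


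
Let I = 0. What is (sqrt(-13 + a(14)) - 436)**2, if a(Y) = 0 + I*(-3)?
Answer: (436 - I*sqrt(13))**2 ≈ 1.9008e+5 - 3144.0*I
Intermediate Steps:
a(Y) = 0 (a(Y) = 0 + 0*(-3) = 0 + 0 = 0)
(sqrt(-13 + a(14)) - 436)**2 = (sqrt(-13 + 0) - 436)**2 = (sqrt(-13) - 436)**2 = (I*sqrt(13) - 436)**2 = (-436 + I*sqrt(13))**2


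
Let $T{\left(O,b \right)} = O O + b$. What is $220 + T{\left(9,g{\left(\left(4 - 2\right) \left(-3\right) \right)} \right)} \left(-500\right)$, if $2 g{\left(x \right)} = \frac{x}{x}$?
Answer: $-40530$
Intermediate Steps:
$g{\left(x \right)} = \frac{1}{2}$ ($g{\left(x \right)} = \frac{x \frac{1}{x}}{2} = \frac{1}{2} \cdot 1 = \frac{1}{2}$)
$T{\left(O,b \right)} = b + O^{2}$ ($T{\left(O,b \right)} = O^{2} + b = b + O^{2}$)
$220 + T{\left(9,g{\left(\left(4 - 2\right) \left(-3\right) \right)} \right)} \left(-500\right) = 220 + \left(\frac{1}{2} + 9^{2}\right) \left(-500\right) = 220 + \left(\frac{1}{2} + 81\right) \left(-500\right) = 220 + \frac{163}{2} \left(-500\right) = 220 - 40750 = -40530$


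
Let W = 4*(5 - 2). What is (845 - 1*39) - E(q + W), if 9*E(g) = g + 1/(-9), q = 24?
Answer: 64963/81 ≈ 802.01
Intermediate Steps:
W = 12 (W = 4*3 = 12)
E(g) = -1/81 + g/9 (E(g) = (g + 1/(-9))/9 = (g - ⅑)/9 = (-⅑ + g)/9 = -1/81 + g/9)
(845 - 1*39) - E(q + W) = (845 - 1*39) - (-1/81 + (24 + 12)/9) = (845 - 39) - (-1/81 + (⅑)*36) = 806 - (-1/81 + 4) = 806 - 1*323/81 = 806 - 323/81 = 64963/81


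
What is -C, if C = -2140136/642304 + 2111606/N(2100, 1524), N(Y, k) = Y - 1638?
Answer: -12100930691/2649504 ≈ -4567.2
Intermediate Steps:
N(Y, k) = -1638 + Y
C = 12100930691/2649504 (C = -2140136/642304 + 2111606/(-1638 + 2100) = -2140136*1/642304 + 2111606/462 = -267517/80288 + 2111606*(1/462) = -267517/80288 + 150829/33 = 12100930691/2649504 ≈ 4567.2)
-C = -1*12100930691/2649504 = -12100930691/2649504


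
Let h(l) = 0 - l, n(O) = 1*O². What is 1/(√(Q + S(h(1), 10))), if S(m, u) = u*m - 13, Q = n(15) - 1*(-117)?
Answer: √319/319 ≈ 0.055989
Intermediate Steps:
n(O) = O²
h(l) = -l
Q = 342 (Q = 15² - 1*(-117) = 225 + 117 = 342)
S(m, u) = -13 + m*u (S(m, u) = m*u - 13 = -13 + m*u)
1/(√(Q + S(h(1), 10))) = 1/(√(342 + (-13 - 1*1*10))) = 1/(√(342 + (-13 - 1*10))) = 1/(√(342 + (-13 - 10))) = 1/(√(342 - 23)) = 1/(√319) = √319/319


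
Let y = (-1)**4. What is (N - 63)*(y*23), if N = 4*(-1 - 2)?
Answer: -1725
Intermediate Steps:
y = 1
N = -12 (N = 4*(-3) = -12)
(N - 63)*(y*23) = (-12 - 63)*(1*23) = -75*23 = -1725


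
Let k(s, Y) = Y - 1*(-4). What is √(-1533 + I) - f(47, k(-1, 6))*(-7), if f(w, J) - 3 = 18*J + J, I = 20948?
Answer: 1351 + √19415 ≈ 1490.3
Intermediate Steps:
k(s, Y) = 4 + Y (k(s, Y) = Y + 4 = 4 + Y)
f(w, J) = 3 + 19*J (f(w, J) = 3 + (18*J + J) = 3 + 19*J)
√(-1533 + I) - f(47, k(-1, 6))*(-7) = √(-1533 + 20948) - (3 + 19*(4 + 6))*(-7) = √19415 - (3 + 19*10)*(-7) = √19415 - (3 + 190)*(-7) = √19415 - 193*(-7) = √19415 - 1*(-1351) = √19415 + 1351 = 1351 + √19415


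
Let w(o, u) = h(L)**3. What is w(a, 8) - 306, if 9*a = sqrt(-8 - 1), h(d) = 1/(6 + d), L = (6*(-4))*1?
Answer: -1784593/5832 ≈ -306.00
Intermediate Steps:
L = -24 (L = -24*1 = -24)
a = I/3 (a = sqrt(-8 - 1)/9 = sqrt(-9)/9 = (3*I)/9 = I/3 ≈ 0.33333*I)
w(o, u) = -1/5832 (w(o, u) = (1/(6 - 24))**3 = (1/(-18))**3 = (-1/18)**3 = -1/5832)
w(a, 8) - 306 = -1/5832 - 306 = -1784593/5832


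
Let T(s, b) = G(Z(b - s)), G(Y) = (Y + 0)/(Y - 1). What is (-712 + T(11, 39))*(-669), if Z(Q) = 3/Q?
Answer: 11910207/25 ≈ 4.7641e+5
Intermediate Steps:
G(Y) = Y/(-1 + Y)
T(s, b) = 3/((-1 + 3/(b - s))*(b - s)) (T(s, b) = (3/(b - s))/(-1 + 3/(b - s)) = 3/((-1 + 3/(b - s))*(b - s)))
(-712 + T(11, 39))*(-669) = (-712 + 3/(3 + 11 - 1*39))*(-669) = (-712 + 3/(3 + 11 - 39))*(-669) = (-712 + 3/(-25))*(-669) = (-712 + 3*(-1/25))*(-669) = (-712 - 3/25)*(-669) = -17803/25*(-669) = 11910207/25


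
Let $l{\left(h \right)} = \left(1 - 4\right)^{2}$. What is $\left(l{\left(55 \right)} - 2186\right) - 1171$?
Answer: $-3348$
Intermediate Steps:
$l{\left(h \right)} = 9$ ($l{\left(h \right)} = \left(-3\right)^{2} = 9$)
$\left(l{\left(55 \right)} - 2186\right) - 1171 = \left(9 - 2186\right) - 1171 = -2177 - 1171 = -3348$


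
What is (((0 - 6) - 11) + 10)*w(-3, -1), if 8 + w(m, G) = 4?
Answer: 28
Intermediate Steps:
w(m, G) = -4 (w(m, G) = -8 + 4 = -4)
(((0 - 6) - 11) + 10)*w(-3, -1) = (((0 - 6) - 11) + 10)*(-4) = ((-6 - 11) + 10)*(-4) = (-17 + 10)*(-4) = -7*(-4) = 28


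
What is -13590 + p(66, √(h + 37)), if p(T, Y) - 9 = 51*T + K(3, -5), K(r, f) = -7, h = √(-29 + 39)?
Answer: -10222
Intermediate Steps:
h = √10 ≈ 3.1623
p(T, Y) = 2 + 51*T (p(T, Y) = 9 + (51*T - 7) = 9 + (-7 + 51*T) = 2 + 51*T)
-13590 + p(66, √(h + 37)) = -13590 + (2 + 51*66) = -13590 + (2 + 3366) = -13590 + 3368 = -10222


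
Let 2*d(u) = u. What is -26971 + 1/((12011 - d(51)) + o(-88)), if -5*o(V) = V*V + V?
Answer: -2819629243/104543 ≈ -26971.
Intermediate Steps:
o(V) = -V/5 - V²/5 (o(V) = -(V*V + V)/5 = -(V² + V)/5 = -(V + V²)/5 = -V/5 - V²/5)
d(u) = u/2
-26971 + 1/((12011 - d(51)) + o(-88)) = -26971 + 1/((12011 - 51/2) - ⅕*(-88)*(1 - 88)) = -26971 + 1/((12011 - 1*51/2) - ⅕*(-88)*(-87)) = -26971 + 1/((12011 - 51/2) - 7656/5) = -26971 + 1/(23971/2 - 7656/5) = -26971 + 1/(104543/10) = -26971 + 10/104543 = -2819629243/104543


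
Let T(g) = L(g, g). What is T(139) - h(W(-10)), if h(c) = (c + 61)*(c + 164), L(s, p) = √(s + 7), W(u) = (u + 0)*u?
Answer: -42504 + √146 ≈ -42492.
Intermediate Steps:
W(u) = u² (W(u) = u*u = u²)
L(s, p) = √(7 + s)
h(c) = (61 + c)*(164 + c)
T(g) = √(7 + g)
T(139) - h(W(-10)) = √(7 + 139) - (10004 + ((-10)²)² + 225*(-10)²) = √146 - (10004 + 100² + 225*100) = √146 - (10004 + 10000 + 22500) = √146 - 1*42504 = √146 - 42504 = -42504 + √146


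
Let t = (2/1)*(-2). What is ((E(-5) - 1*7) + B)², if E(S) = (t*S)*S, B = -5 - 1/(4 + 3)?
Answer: 616225/49 ≈ 12576.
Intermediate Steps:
t = -4 (t = (2*1)*(-2) = 2*(-2) = -4)
B = -36/7 (B = -5 - 1/7 = -5 - 1*⅐ = -5 - ⅐ = -36/7 ≈ -5.1429)
E(S) = -4*S² (E(S) = (-4*S)*S = -4*S²)
((E(-5) - 1*7) + B)² = ((-4*(-5)² - 1*7) - 36/7)² = ((-4*25 - 7) - 36/7)² = ((-100 - 7) - 36/7)² = (-107 - 36/7)² = (-785/7)² = 616225/49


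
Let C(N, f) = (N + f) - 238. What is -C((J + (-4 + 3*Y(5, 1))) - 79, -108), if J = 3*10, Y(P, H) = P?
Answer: 384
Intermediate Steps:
J = 30
C(N, f) = -238 + N + f
-C((J + (-4 + 3*Y(5, 1))) - 79, -108) = -(-238 + ((30 + (-4 + 3*5)) - 79) - 108) = -(-238 + ((30 + (-4 + 15)) - 79) - 108) = -(-238 + ((30 + 11) - 79) - 108) = -(-238 + (41 - 79) - 108) = -(-238 - 38 - 108) = -1*(-384) = 384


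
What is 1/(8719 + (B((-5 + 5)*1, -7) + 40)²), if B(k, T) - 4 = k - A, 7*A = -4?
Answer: 49/524575 ≈ 9.3409e-5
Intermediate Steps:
A = -4/7 (A = (⅐)*(-4) = -4/7 ≈ -0.57143)
B(k, T) = 32/7 + k (B(k, T) = 4 + (k - 1*(-4/7)) = 4 + (k + 4/7) = 4 + (4/7 + k) = 32/7 + k)
1/(8719 + (B((-5 + 5)*1, -7) + 40)²) = 1/(8719 + ((32/7 + (-5 + 5)*1) + 40)²) = 1/(8719 + ((32/7 + 0*1) + 40)²) = 1/(8719 + ((32/7 + 0) + 40)²) = 1/(8719 + (32/7 + 40)²) = 1/(8719 + (312/7)²) = 1/(8719 + 97344/49) = 1/(524575/49) = 49/524575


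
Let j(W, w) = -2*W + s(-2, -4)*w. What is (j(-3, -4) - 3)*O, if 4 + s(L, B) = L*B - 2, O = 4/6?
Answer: -10/3 ≈ -3.3333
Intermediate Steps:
O = ⅔ (O = 4*(⅙) = ⅔ ≈ 0.66667)
s(L, B) = -6 + B*L (s(L, B) = -4 + (L*B - 2) = -4 + (B*L - 2) = -4 + (-2 + B*L) = -6 + B*L)
j(W, w) = -2*W + 2*w (j(W, w) = -2*W + (-6 - 4*(-2))*w = -2*W + (-6 + 8)*w = -2*W + 2*w)
(j(-3, -4) - 3)*O = ((-2*(-3) + 2*(-4)) - 3)*(⅔) = ((6 - 8) - 3)*(⅔) = (-2 - 3)*(⅔) = -5*⅔ = -10/3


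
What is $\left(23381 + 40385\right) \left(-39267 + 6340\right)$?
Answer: $-2099623082$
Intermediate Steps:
$\left(23381 + 40385\right) \left(-39267 + 6340\right) = 63766 \left(-32927\right) = -2099623082$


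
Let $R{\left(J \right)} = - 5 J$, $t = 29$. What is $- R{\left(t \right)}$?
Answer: $145$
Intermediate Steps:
$- R{\left(t \right)} = - \left(-5\right) 29 = \left(-1\right) \left(-145\right) = 145$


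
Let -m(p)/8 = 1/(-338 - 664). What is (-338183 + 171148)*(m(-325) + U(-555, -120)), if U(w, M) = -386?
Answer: 32301562370/501 ≈ 6.4474e+7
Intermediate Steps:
m(p) = 4/501 (m(p) = -8/(-338 - 664) = -8/(-1002) = -8*(-1/1002) = 4/501)
(-338183 + 171148)*(m(-325) + U(-555, -120)) = (-338183 + 171148)*(4/501 - 386) = -167035*(-193382/501) = 32301562370/501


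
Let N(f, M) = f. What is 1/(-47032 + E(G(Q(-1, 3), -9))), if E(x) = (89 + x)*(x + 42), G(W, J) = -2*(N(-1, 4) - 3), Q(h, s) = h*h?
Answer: -1/42182 ≈ -2.3707e-5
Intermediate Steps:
Q(h, s) = h²
G(W, J) = 8 (G(W, J) = -2*(-1 - 3) = -2*(-4) = 8)
E(x) = (42 + x)*(89 + x) (E(x) = (89 + x)*(42 + x) = (42 + x)*(89 + x))
1/(-47032 + E(G(Q(-1, 3), -9))) = 1/(-47032 + (3738 + 8² + 131*8)) = 1/(-47032 + (3738 + 64 + 1048)) = 1/(-47032 + 4850) = 1/(-42182) = -1/42182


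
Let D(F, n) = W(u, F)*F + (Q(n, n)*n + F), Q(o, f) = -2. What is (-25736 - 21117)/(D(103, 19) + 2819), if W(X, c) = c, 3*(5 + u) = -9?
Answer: -46853/13493 ≈ -3.4724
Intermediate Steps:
u = -8 (u = -5 + (⅓)*(-9) = -5 - 3 = -8)
D(F, n) = F + F² - 2*n (D(F, n) = F*F + (-2*n + F) = F² + (F - 2*n) = F + F² - 2*n)
(-25736 - 21117)/(D(103, 19) + 2819) = (-25736 - 21117)/((103 + 103² - 2*19) + 2819) = -46853/((103 + 10609 - 38) + 2819) = -46853/(10674 + 2819) = -46853/13493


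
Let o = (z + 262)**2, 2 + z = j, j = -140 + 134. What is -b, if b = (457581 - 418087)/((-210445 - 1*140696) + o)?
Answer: 39494/286625 ≈ 0.13779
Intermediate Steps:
j = -6
z = -8 (z = -2 - 6 = -8)
o = 64516 (o = (-8 + 262)**2 = 254**2 = 64516)
b = -39494/286625 (b = (457581 - 418087)/((-210445 - 1*140696) + 64516) = 39494/((-210445 - 140696) + 64516) = 39494/(-351141 + 64516) = 39494/(-286625) = 39494*(-1/286625) = -39494/286625 ≈ -0.13779)
-b = -1*(-39494/286625) = 39494/286625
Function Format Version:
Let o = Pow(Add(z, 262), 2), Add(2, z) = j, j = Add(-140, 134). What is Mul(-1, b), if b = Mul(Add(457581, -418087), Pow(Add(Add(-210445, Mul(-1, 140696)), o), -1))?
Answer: Rational(39494, 286625) ≈ 0.13779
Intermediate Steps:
j = -6
z = -8 (z = Add(-2, -6) = -8)
o = 64516 (o = Pow(Add(-8, 262), 2) = Pow(254, 2) = 64516)
b = Rational(-39494, 286625) (b = Mul(Add(457581, -418087), Pow(Add(Add(-210445, Mul(-1, 140696)), 64516), -1)) = Mul(39494, Pow(Add(Add(-210445, -140696), 64516), -1)) = Mul(39494, Pow(Add(-351141, 64516), -1)) = Mul(39494, Pow(-286625, -1)) = Mul(39494, Rational(-1, 286625)) = Rational(-39494, 286625) ≈ -0.13779)
Mul(-1, b) = Mul(-1, Rational(-39494, 286625)) = Rational(39494, 286625)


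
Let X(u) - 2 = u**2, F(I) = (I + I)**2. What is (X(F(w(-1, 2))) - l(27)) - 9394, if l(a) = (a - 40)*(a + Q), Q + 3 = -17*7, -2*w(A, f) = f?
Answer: -10611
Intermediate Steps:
w(A, f) = -f/2
Q = -122 (Q = -3 - 17*7 = -3 - 119 = -122)
F(I) = 4*I**2 (F(I) = (2*I)**2 = 4*I**2)
l(a) = (-122 + a)*(-40 + a) (l(a) = (a - 40)*(a - 122) = (-40 + a)*(-122 + a) = (-122 + a)*(-40 + a))
X(u) = 2 + u**2
(X(F(w(-1, 2))) - l(27)) - 9394 = ((2 + (4*(-1/2*2)**2)**2) - (4880 + 27**2 - 162*27)) - 9394 = ((2 + (4*(-1)**2)**2) - (4880 + 729 - 4374)) - 9394 = ((2 + (4*1)**2) - 1*1235) - 9394 = ((2 + 4**2) - 1235) - 9394 = ((2 + 16) - 1235) - 9394 = (18 - 1235) - 9394 = -1217 - 9394 = -10611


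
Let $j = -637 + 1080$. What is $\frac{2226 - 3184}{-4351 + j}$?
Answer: $\frac{479}{1954} \approx 0.24514$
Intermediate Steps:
$j = 443$
$\frac{2226 - 3184}{-4351 + j} = \frac{2226 - 3184}{-4351 + 443} = - \frac{958}{-3908} = \left(-958\right) \left(- \frac{1}{3908}\right) = \frac{479}{1954}$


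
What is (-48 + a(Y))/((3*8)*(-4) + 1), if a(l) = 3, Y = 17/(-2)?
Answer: 9/19 ≈ 0.47368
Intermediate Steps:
Y = -17/2 (Y = 17*(-½) = -17/2 ≈ -8.5000)
(-48 + a(Y))/((3*8)*(-4) + 1) = (-48 + 3)/((3*8)*(-4) + 1) = -45/(24*(-4) + 1) = -45/(-96 + 1) = -45/(-95) = -45*(-1/95) = 9/19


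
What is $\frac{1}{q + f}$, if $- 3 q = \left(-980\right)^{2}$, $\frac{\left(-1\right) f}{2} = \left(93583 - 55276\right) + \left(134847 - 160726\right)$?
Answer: $- \frac{3}{1034968} \approx -2.8986 \cdot 10^{-6}$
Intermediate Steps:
$f = -24856$ ($f = - 2 \left(\left(93583 - 55276\right) + \left(134847 - 160726\right)\right) = - 2 \left(\left(93583 + \left(-91897 + 36621\right)\right) - 25879\right) = - 2 \left(\left(93583 - 55276\right) - 25879\right) = - 2 \left(38307 - 25879\right) = \left(-2\right) 12428 = -24856$)
$q = - \frac{960400}{3}$ ($q = - \frac{\left(-980\right)^{2}}{3} = \left(- \frac{1}{3}\right) 960400 = - \frac{960400}{3} \approx -3.2013 \cdot 10^{5}$)
$\frac{1}{q + f} = \frac{1}{- \frac{960400}{3} - 24856} = \frac{1}{- \frac{1034968}{3}} = - \frac{3}{1034968}$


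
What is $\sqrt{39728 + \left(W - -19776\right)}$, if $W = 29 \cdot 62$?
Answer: $\sqrt{61302} \approx 247.59$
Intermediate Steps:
$W = 1798$
$\sqrt{39728 + \left(W - -19776\right)} = \sqrt{39728 + \left(1798 - -19776\right)} = \sqrt{39728 + \left(1798 + 19776\right)} = \sqrt{39728 + 21574} = \sqrt{61302}$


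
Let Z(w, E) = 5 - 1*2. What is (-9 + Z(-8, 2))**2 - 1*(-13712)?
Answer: 13748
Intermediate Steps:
Z(w, E) = 3 (Z(w, E) = 5 - 2 = 3)
(-9 + Z(-8, 2))**2 - 1*(-13712) = (-9 + 3)**2 - 1*(-13712) = (-6)**2 + 13712 = 36 + 13712 = 13748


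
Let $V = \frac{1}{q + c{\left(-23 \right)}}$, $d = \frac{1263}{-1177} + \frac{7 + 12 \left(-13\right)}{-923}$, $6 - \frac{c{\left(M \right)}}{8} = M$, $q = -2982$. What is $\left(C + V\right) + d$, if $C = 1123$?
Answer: $\frac{304750965489}{271592750} \approx 1122.1$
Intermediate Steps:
$c{\left(M \right)} = 48 - 8 M$
$d = - \frac{990376}{1086371}$ ($d = 1263 \left(- \frac{1}{1177}\right) + \left(7 - 156\right) \left(- \frac{1}{923}\right) = - \frac{1263}{1177} - - \frac{149}{923} = - \frac{1263}{1177} + \frac{149}{923} = - \frac{990376}{1086371} \approx -0.91164$)
$V = - \frac{1}{2750}$ ($V = \frac{1}{-2982 + \left(48 - -184\right)} = \frac{1}{-2982 + \left(48 + 184\right)} = \frac{1}{-2982 + 232} = \frac{1}{-2750} = - \frac{1}{2750} \approx -0.00036364$)
$\left(C + V\right) + d = \left(1123 - \frac{1}{2750}\right) - \frac{990376}{1086371} = \frac{3088249}{2750} - \frac{990376}{1086371} = \frac{304750965489}{271592750}$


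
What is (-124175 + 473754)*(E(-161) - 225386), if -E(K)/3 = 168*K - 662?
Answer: -49729710224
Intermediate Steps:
E(K) = 1986 - 504*K (E(K) = -3*(168*K - 662) = -3*(-662 + 168*K) = 1986 - 504*K)
(-124175 + 473754)*(E(-161) - 225386) = (-124175 + 473754)*((1986 - 504*(-161)) - 225386) = 349579*((1986 + 81144) - 225386) = 349579*(83130 - 225386) = 349579*(-142256) = -49729710224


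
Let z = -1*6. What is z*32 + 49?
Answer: -143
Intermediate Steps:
z = -6
z*32 + 49 = -6*32 + 49 = -192 + 49 = -143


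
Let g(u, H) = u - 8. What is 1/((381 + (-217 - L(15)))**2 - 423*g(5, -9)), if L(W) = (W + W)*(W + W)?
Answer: 1/542965 ≈ 1.8417e-6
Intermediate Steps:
L(W) = 4*W**2 (L(W) = (2*W)*(2*W) = 4*W**2)
g(u, H) = -8 + u
1/((381 + (-217 - L(15)))**2 - 423*g(5, -9)) = 1/((381 + (-217 - 4*15**2))**2 - 423*(-8 + 5)) = 1/((381 + (-217 - 4*225))**2 - 423*(-3)) = 1/((381 + (-217 - 1*900))**2 + 1269) = 1/((381 + (-217 - 900))**2 + 1269) = 1/((381 - 1117)**2 + 1269) = 1/((-736)**2 + 1269) = 1/(541696 + 1269) = 1/542965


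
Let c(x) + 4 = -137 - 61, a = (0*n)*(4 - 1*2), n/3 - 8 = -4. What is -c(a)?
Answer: 202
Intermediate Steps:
n = 12 (n = 24 + 3*(-4) = 24 - 12 = 12)
a = 0 (a = (0*12)*(4 - 1*2) = 0*(4 - 2) = 0*2 = 0)
c(x) = -202 (c(x) = -4 + (-137 - 61) = -4 - 198 = -202)
-c(a) = -1*(-202) = 202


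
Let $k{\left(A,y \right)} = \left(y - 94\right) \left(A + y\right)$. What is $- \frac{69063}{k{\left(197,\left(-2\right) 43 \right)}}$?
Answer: $\frac{23021}{6660} \approx 3.4566$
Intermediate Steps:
$k{\left(A,y \right)} = \left(-94 + y\right) \left(A + y\right)$
$- \frac{69063}{k{\left(197,\left(-2\right) 43 \right)}} = - \frac{69063}{\left(\left(-2\right) 43\right)^{2} - 18518 - 94 \left(\left(-2\right) 43\right) + 197 \left(\left(-2\right) 43\right)} = - \frac{69063}{\left(-86\right)^{2} - 18518 - -8084 + 197 \left(-86\right)} = - \frac{69063}{7396 - 18518 + 8084 - 16942} = - \frac{69063}{-19980} = \left(-69063\right) \left(- \frac{1}{19980}\right) = \frac{23021}{6660}$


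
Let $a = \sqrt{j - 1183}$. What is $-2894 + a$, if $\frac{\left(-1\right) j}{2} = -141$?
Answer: $-2894 + i \sqrt{901} \approx -2894.0 + 30.017 i$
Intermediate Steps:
$j = 282$ ($j = \left(-2\right) \left(-141\right) = 282$)
$a = i \sqrt{901}$ ($a = \sqrt{282 - 1183} = \sqrt{-901} = i \sqrt{901} \approx 30.017 i$)
$-2894 + a = -2894 + i \sqrt{901}$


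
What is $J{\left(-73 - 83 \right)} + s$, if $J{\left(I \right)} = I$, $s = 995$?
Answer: $839$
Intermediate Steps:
$J{\left(-73 - 83 \right)} + s = \left(-73 - 83\right) + 995 = -156 + 995 = 839$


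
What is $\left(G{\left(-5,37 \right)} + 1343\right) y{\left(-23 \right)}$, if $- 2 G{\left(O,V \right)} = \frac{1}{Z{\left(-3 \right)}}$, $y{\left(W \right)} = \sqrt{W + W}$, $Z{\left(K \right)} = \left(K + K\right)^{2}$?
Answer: $\frac{96695 i \sqrt{46}}{72} \approx 9108.6 i$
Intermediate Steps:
$Z{\left(K \right)} = 4 K^{2}$ ($Z{\left(K \right)} = \left(2 K\right)^{2} = 4 K^{2}$)
$y{\left(W \right)} = \sqrt{2} \sqrt{W}$ ($y{\left(W \right)} = \sqrt{2 W} = \sqrt{2} \sqrt{W}$)
$G{\left(O,V \right)} = - \frac{1}{72}$ ($G{\left(O,V \right)} = - \frac{1}{2 \cdot 4 \left(-3\right)^{2}} = - \frac{1}{2 \cdot 4 \cdot 9} = - \frac{1}{2 \cdot 36} = \left(- \frac{1}{2}\right) \frac{1}{36} = - \frac{1}{72}$)
$\left(G{\left(-5,37 \right)} + 1343\right) y{\left(-23 \right)} = \left(- \frac{1}{72} + 1343\right) \sqrt{2} \sqrt{-23} = \frac{96695 \sqrt{2} i \sqrt{23}}{72} = \frac{96695 i \sqrt{46}}{72}$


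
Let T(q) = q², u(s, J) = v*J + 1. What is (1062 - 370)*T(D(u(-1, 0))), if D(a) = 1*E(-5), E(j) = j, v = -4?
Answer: 17300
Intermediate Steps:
u(s, J) = 1 - 4*J (u(s, J) = -4*J + 1 = 1 - 4*J)
D(a) = -5 (D(a) = 1*(-5) = -5)
(1062 - 370)*T(D(u(-1, 0))) = (1062 - 370)*(-5)² = 692*25 = 17300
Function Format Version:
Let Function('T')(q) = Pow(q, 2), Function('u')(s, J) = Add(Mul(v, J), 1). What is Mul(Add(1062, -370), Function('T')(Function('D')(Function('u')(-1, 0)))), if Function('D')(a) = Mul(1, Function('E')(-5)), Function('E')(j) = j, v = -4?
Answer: 17300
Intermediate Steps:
Function('u')(s, J) = Add(1, Mul(-4, J)) (Function('u')(s, J) = Add(Mul(-4, J), 1) = Add(1, Mul(-4, J)))
Function('D')(a) = -5 (Function('D')(a) = Mul(1, -5) = -5)
Mul(Add(1062, -370), Function('T')(Function('D')(Function('u')(-1, 0)))) = Mul(Add(1062, -370), Pow(-5, 2)) = Mul(692, 25) = 17300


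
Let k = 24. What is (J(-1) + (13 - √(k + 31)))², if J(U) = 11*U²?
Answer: (24 - √55)² ≈ 275.02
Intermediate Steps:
(J(-1) + (13 - √(k + 31)))² = (11*(-1)² + (13 - √(24 + 31)))² = (11*1 + (13 - √55))² = (11 + (13 - √55))² = (24 - √55)²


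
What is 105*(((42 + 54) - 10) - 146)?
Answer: -6300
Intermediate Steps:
105*(((42 + 54) - 10) - 146) = 105*((96 - 10) - 146) = 105*(86 - 146) = 105*(-60) = -6300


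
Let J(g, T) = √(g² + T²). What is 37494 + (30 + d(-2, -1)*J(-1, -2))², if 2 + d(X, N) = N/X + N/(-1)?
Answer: 153581/4 - 30*√5 ≈ 38328.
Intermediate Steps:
d(X, N) = -2 - N + N/X (d(X, N) = -2 + (N/X + N/(-1)) = -2 + (N/X + N*(-1)) = -2 + (N/X - N) = -2 + (-N + N/X) = -2 - N + N/X)
J(g, T) = √(T² + g²)
37494 + (30 + d(-2, -1)*J(-1, -2))² = 37494 + (30 + (-2 - 1*(-1) - 1/(-2))*√((-2)² + (-1)²))² = 37494 + (30 + (-2 + 1 - 1*(-½))*√(4 + 1))² = 37494 + (30 + (-2 + 1 + ½)*√5)² = 37494 + (30 - √5/2)²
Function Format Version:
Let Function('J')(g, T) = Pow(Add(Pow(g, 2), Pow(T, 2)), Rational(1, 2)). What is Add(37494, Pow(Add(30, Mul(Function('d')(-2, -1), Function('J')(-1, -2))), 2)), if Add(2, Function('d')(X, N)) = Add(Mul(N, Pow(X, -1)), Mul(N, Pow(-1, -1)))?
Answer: Add(Rational(153581, 4), Mul(-30, Pow(5, Rational(1, 2)))) ≈ 38328.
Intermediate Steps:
Function('d')(X, N) = Add(-2, Mul(-1, N), Mul(N, Pow(X, -1))) (Function('d')(X, N) = Add(-2, Add(Mul(N, Pow(X, -1)), Mul(N, Pow(-1, -1)))) = Add(-2, Add(Mul(N, Pow(X, -1)), Mul(N, -1))) = Add(-2, Add(Mul(N, Pow(X, -1)), Mul(-1, N))) = Add(-2, Add(Mul(-1, N), Mul(N, Pow(X, -1)))) = Add(-2, Mul(-1, N), Mul(N, Pow(X, -1))))
Function('J')(g, T) = Pow(Add(Pow(T, 2), Pow(g, 2)), Rational(1, 2))
Add(37494, Pow(Add(30, Mul(Function('d')(-2, -1), Function('J')(-1, -2))), 2)) = Add(37494, Pow(Add(30, Mul(Add(-2, Mul(-1, -1), Mul(-1, Pow(-2, -1))), Pow(Add(Pow(-2, 2), Pow(-1, 2)), Rational(1, 2)))), 2)) = Add(37494, Pow(Add(30, Mul(Add(-2, 1, Mul(-1, Rational(-1, 2))), Pow(Add(4, 1), Rational(1, 2)))), 2)) = Add(37494, Pow(Add(30, Mul(Add(-2, 1, Rational(1, 2)), Pow(5, Rational(1, 2)))), 2)) = Add(37494, Pow(Add(30, Mul(Rational(-1, 2), Pow(5, Rational(1, 2)))), 2))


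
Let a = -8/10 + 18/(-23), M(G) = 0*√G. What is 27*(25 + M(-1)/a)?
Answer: 675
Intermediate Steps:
M(G) = 0
a = -182/115 (a = -8*⅒ + 18*(-1/23) = -⅘ - 18/23 = -182/115 ≈ -1.5826)
27*(25 + M(-1)/a) = 27*(25 + 0/(-182/115)) = 27*(25 + 0*(-115/182)) = 27*(25 + 0) = 27*25 = 675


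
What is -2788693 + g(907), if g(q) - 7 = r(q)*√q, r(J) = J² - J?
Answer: -2788686 + 821742*√907 ≈ 2.1959e+7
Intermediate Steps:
g(q) = 7 + q^(3/2)*(-1 + q) (g(q) = 7 + (q*(-1 + q))*√q = 7 + q^(3/2)*(-1 + q))
-2788693 + g(907) = -2788693 + (7 + 907^(3/2)*(-1 + 907)) = -2788693 + (7 + (907*√907)*906) = -2788693 + (7 + 821742*√907) = -2788686 + 821742*√907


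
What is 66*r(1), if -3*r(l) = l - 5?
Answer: 88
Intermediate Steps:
r(l) = 5/3 - l/3 (r(l) = -(l - 5)/3 = -(-5 + l)/3 = 5/3 - l/3)
66*r(1) = 66*(5/3 - 1/3*1) = 66*(5/3 - 1/3) = 66*(4/3) = 88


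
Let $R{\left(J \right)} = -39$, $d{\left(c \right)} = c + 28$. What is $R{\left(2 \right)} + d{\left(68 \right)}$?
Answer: $57$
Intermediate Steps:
$d{\left(c \right)} = 28 + c$
$R{\left(2 \right)} + d{\left(68 \right)} = -39 + \left(28 + 68\right) = -39 + 96 = 57$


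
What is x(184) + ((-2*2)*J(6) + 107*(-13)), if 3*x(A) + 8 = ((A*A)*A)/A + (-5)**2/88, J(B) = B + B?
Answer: 866251/88 ≈ 9843.8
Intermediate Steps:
J(B) = 2*B
x(A) = -679/264 + A**2/3 (x(A) = -8/3 + (((A*A)*A)/A + (-5)**2/88)/3 = -8/3 + ((A**2*A)/A + 25*(1/88))/3 = -8/3 + (A**3/A + 25/88)/3 = -8/3 + (A**2 + 25/88)/3 = -8/3 + (25/88 + A**2)/3 = -8/3 + (25/264 + A**2/3) = -679/264 + A**2/3)
x(184) + ((-2*2)*J(6) + 107*(-13)) = (-679/264 + (1/3)*184**2) + ((-2*2)*(2*6) + 107*(-13)) = (-679/264 + (1/3)*33856) + (-4*12 - 1391) = (-679/264 + 33856/3) + (-48 - 1391) = 992883/88 - 1439 = 866251/88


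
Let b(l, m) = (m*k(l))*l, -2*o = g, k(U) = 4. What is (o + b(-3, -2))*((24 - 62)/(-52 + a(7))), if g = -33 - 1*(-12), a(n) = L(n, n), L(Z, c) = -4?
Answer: 1311/56 ≈ 23.411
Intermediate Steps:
a(n) = -4
g = -21 (g = -33 + 12 = -21)
o = 21/2 (o = -½*(-21) = 21/2 ≈ 10.500)
b(l, m) = 4*l*m (b(l, m) = (m*4)*l = (4*m)*l = 4*l*m)
(o + b(-3, -2))*((24 - 62)/(-52 + a(7))) = (21/2 + 4*(-3)*(-2))*((24 - 62)/(-52 - 4)) = (21/2 + 24)*(-38/(-56)) = 69*(-38*(-1/56))/2 = (69/2)*(19/28) = 1311/56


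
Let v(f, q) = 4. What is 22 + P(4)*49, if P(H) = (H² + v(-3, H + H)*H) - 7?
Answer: 1247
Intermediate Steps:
P(H) = -7 + H² + 4*H (P(H) = (H² + 4*H) - 7 = -7 + H² + 4*H)
22 + P(4)*49 = 22 + (-7 + 4² + 4*4)*49 = 22 + (-7 + 16 + 16)*49 = 22 + 25*49 = 22 + 1225 = 1247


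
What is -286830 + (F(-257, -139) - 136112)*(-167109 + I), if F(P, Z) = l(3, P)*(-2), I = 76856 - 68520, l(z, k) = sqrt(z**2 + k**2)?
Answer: 21610623746 + 317546*sqrt(66058) ≈ 2.1692e+10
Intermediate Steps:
l(z, k) = sqrt(k**2 + z**2)
I = 8336
F(P, Z) = -2*sqrt(9 + P**2) (F(P, Z) = sqrt(P**2 + 3**2)*(-2) = sqrt(P**2 + 9)*(-2) = sqrt(9 + P**2)*(-2) = -2*sqrt(9 + P**2))
-286830 + (F(-257, -139) - 136112)*(-167109 + I) = -286830 + (-2*sqrt(9 + (-257)**2) - 136112)*(-167109 + 8336) = -286830 + (-2*sqrt(9 + 66049) - 136112)*(-158773) = -286830 + (-2*sqrt(66058) - 136112)*(-158773) = -286830 + (-136112 - 2*sqrt(66058))*(-158773) = -286830 + (21610910576 + 317546*sqrt(66058)) = 21610623746 + 317546*sqrt(66058)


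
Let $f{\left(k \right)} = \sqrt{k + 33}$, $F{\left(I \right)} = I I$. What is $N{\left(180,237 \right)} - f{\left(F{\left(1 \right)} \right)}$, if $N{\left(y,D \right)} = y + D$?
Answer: $417 - \sqrt{34} \approx 411.17$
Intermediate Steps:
$F{\left(I \right)} = I^{2}$
$f{\left(k \right)} = \sqrt{33 + k}$
$N{\left(y,D \right)} = D + y$
$N{\left(180,237 \right)} - f{\left(F{\left(1 \right)} \right)} = \left(237 + 180\right) - \sqrt{33 + 1^{2}} = 417 - \sqrt{33 + 1} = 417 - \sqrt{34}$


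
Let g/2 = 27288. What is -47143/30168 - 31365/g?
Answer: -48876329/22867344 ≈ -2.1374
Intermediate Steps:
g = 54576 (g = 2*27288 = 54576)
-47143/30168 - 31365/g = -47143/30168 - 31365/54576 = -47143*1/30168 - 31365*1/54576 = -47143/30168 - 3485/6064 = -48876329/22867344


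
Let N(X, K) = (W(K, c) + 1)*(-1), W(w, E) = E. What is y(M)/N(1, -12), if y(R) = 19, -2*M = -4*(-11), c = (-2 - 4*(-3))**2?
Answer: -19/101 ≈ -0.18812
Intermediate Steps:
c = 100 (c = (-2 + 12)**2 = 10**2 = 100)
N(X, K) = -101 (N(X, K) = (100 + 1)*(-1) = 101*(-1) = -101)
M = -22 (M = -(-2)*(-11) = -1/2*44 = -22)
y(M)/N(1, -12) = 19/(-101) = 19*(-1/101) = -19/101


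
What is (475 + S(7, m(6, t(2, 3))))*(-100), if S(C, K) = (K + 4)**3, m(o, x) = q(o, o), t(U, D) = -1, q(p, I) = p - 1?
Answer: -120400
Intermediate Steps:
q(p, I) = -1 + p
m(o, x) = -1 + o
S(C, K) = (4 + K)**3
(475 + S(7, m(6, t(2, 3))))*(-100) = (475 + (4 + (-1 + 6))**3)*(-100) = (475 + (4 + 5)**3)*(-100) = (475 + 9**3)*(-100) = (475 + 729)*(-100) = 1204*(-100) = -120400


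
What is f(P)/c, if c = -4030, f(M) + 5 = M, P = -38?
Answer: 43/4030 ≈ 0.010670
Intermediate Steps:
f(M) = -5 + M
f(P)/c = (-5 - 38)/(-4030) = -43*(-1/4030) = 43/4030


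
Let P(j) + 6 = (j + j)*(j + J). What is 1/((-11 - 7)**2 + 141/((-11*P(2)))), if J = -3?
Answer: 110/35781 ≈ 0.0030743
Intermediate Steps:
P(j) = -6 + 2*j*(-3 + j) (P(j) = -6 + (j + j)*(j - 3) = -6 + (2*j)*(-3 + j) = -6 + 2*j*(-3 + j))
1/((-11 - 7)**2 + 141/((-11*P(2)))) = 1/((-11 - 7)**2 + 141/((-11*(-6 - 6*2 + 2*2**2)))) = 1/((-18)**2 + 141/((-11*(-6 - 12 + 2*4)))) = 1/(324 + 141/((-11*(-6 - 12 + 8)))) = 1/(324 + 141/((-11*(-10)))) = 1/(324 + 141/110) = 1/(35781/110) = 110/35781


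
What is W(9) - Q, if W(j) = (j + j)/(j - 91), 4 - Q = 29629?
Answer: 1214616/41 ≈ 29625.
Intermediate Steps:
Q = -29625 (Q = 4 - 1*29629 = 4 - 29629 = -29625)
W(j) = 2*j/(-91 + j) (W(j) = (2*j)/(-91 + j) = 2*j/(-91 + j))
W(9) - Q = 2*9/(-91 + 9) - 1*(-29625) = 2*9/(-82) + 29625 = 2*9*(-1/82) + 29625 = -9/41 + 29625 = 1214616/41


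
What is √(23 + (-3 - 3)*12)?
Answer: 7*I ≈ 7.0*I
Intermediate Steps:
√(23 + (-3 - 3)*12) = √(23 - 6*12) = √(23 - 72) = √(-49) = 7*I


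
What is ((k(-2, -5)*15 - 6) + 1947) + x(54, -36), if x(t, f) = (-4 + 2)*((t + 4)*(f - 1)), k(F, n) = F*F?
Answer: 6293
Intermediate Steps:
k(F, n) = F**2
x(t, f) = -2*(-1 + f)*(4 + t) (x(t, f) = -2*(4 + t)*(-1 + f) = -2*(-1 + f)*(4 + t))
((k(-2, -5)*15 - 6) + 1947) + x(54, -36) = (((-2)**2*15 - 6) + 1947) + (8 - 8*(-36) + 2*54 - 2*(-36)*54) = ((4*15 - 6) + 1947) + (8 + 288 + 108 + 3888) = ((60 - 6) + 1947) + 4292 = (54 + 1947) + 4292 = 2001 + 4292 = 6293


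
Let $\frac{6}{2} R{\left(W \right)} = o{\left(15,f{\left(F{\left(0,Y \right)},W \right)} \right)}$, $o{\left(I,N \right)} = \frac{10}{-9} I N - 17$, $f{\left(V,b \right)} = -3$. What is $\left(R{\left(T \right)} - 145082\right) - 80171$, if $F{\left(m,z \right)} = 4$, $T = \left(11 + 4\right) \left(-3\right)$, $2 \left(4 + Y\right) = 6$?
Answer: $-225242$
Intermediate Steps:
$Y = -1$ ($Y = -4 + \frac{1}{2} \cdot 6 = -4 + 3 = -1$)
$T = -45$ ($T = 15 \left(-3\right) = -45$)
$o{\left(I,N \right)} = -17 - \frac{10 I N}{9}$ ($o{\left(I,N \right)} = 10 \left(- \frac{1}{9}\right) I N - 17 = - \frac{10 I}{9} N - 17 = - \frac{10 I N}{9} - 17 = -17 - \frac{10 I N}{9}$)
$R{\left(W \right)} = 11$ ($R{\left(W \right)} = \frac{-17 - \frac{50}{3} \left(-3\right)}{3} = \frac{-17 + 50}{3} = \frac{1}{3} \cdot 33 = 11$)
$\left(R{\left(T \right)} - 145082\right) - 80171 = \left(11 - 145082\right) - 80171 = -145071 - 80171 = -225242$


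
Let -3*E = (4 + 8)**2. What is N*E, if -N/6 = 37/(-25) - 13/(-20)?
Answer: -5976/25 ≈ -239.04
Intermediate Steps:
E = -48 (E = -(4 + 8)**2/3 = -1/3*12**2 = -1/3*144 = -48)
N = 249/50 (N = -6*(37/(-25) - 13/(-20)) = -6*(37*(-1/25) - 13*(-1/20)) = -6*(-37/25 + 13/20) = -6*(-83/100) = 249/50 ≈ 4.9800)
N*E = (249/50)*(-48) = -5976/25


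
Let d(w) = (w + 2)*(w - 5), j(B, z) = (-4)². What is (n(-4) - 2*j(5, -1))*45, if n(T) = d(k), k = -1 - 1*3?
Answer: -630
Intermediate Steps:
k = -4 (k = -1 - 3 = -4)
j(B, z) = 16
d(w) = (-5 + w)*(2 + w) (d(w) = (2 + w)*(-5 + w) = (-5 + w)*(2 + w))
n(T) = 18 (n(T) = -10 + (-4)² - 3*(-4) = -10 + 16 + 12 = 18)
(n(-4) - 2*j(5, -1))*45 = (18 - 2*16)*45 = (18 - 32)*45 = -14*45 = -630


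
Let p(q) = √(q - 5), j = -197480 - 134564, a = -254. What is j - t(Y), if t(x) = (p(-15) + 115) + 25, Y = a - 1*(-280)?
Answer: -332184 - 2*I*√5 ≈ -3.3218e+5 - 4.4721*I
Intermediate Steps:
j = -332044
Y = 26 (Y = -254 - 1*(-280) = -254 + 280 = 26)
p(q) = √(-5 + q)
t(x) = 140 + 2*I*√5 (t(x) = (√(-5 - 15) + 115) + 25 = (√(-20) + 115) + 25 = (2*I*√5 + 115) + 25 = (115 + 2*I*√5) + 25 = 140 + 2*I*√5)
j - t(Y) = -332044 - (140 + 2*I*√5) = -332044 + (-140 - 2*I*√5) = -332184 - 2*I*√5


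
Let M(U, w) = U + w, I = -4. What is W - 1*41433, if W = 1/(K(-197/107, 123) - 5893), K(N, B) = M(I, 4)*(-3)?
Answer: -244164670/5893 ≈ -41433.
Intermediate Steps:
K(N, B) = 0 (K(N, B) = (-4 + 4)*(-3) = 0*(-3) = 0)
W = -1/5893 (W = 1/(0 - 5893) = 1/(-5893) = -1/5893 ≈ -0.00016969)
W - 1*41433 = -1/5893 - 1*41433 = -1/5893 - 41433 = -244164670/5893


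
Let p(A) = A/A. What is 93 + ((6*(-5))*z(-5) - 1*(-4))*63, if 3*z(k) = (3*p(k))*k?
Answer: 9795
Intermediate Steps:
p(A) = 1
z(k) = k (z(k) = ((3*1)*k)/3 = (3*k)/3 = k)
93 + ((6*(-5))*z(-5) - 1*(-4))*63 = 93 + ((6*(-5))*(-5) - 1*(-4))*63 = 93 + (-30*(-5) + 4)*63 = 93 + (150 + 4)*63 = 93 + 154*63 = 93 + 9702 = 9795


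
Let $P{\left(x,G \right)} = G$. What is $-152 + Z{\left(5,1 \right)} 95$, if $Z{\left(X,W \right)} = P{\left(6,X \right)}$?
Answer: $323$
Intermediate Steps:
$Z{\left(X,W \right)} = X$
$-152 + Z{\left(5,1 \right)} 95 = -152 + 5 \cdot 95 = -152 + 475 = 323$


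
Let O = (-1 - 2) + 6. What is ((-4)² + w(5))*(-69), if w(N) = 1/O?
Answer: -1127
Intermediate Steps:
O = 3 (O = -3 + 6 = 3)
w(N) = ⅓ (w(N) = 1/3 = ⅓)
((-4)² + w(5))*(-69) = ((-4)² + ⅓)*(-69) = (16 + ⅓)*(-69) = (49/3)*(-69) = -1127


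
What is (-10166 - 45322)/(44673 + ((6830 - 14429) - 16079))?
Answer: -3264/1235 ≈ -2.6429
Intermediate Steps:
(-10166 - 45322)/(44673 + ((6830 - 14429) - 16079)) = -55488/(44673 + (-7599 - 16079)) = -55488/(44673 - 23678) = -55488/20995 = -55488*1/20995 = -3264/1235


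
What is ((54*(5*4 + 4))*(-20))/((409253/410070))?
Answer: -10629014400/409253 ≈ -25972.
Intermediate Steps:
((54*(5*4 + 4))*(-20))/((409253/410070)) = ((54*(20 + 4))*(-20))/((409253*(1/410070))) = ((54*24)*(-20))/(409253/410070) = (1296*(-20))*(410070/409253) = -25920*410070/409253 = -10629014400/409253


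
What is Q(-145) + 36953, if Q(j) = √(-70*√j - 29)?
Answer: 36953 + √(-29 - 70*I*√145) ≈ 36973.0 - 20.886*I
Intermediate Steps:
Q(j) = √(-29 - 70*√j)
Q(-145) + 36953 = √(-29 - 70*I*√145) + 36953 = 36953 + √(-29 - 70*I*√145)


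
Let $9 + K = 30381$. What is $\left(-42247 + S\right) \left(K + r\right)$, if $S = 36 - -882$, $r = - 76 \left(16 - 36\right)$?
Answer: $-1318064468$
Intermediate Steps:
$K = 30372$ ($K = -9 + 30381 = 30372$)
$r = 1520$ ($r = \left(-76\right) \left(-20\right) = 1520$)
$S = 918$ ($S = 36 + 882 = 918$)
$\left(-42247 + S\right) \left(K + r\right) = \left(-42247 + 918\right) \left(30372 + 1520\right) = \left(-41329\right) 31892 = -1318064468$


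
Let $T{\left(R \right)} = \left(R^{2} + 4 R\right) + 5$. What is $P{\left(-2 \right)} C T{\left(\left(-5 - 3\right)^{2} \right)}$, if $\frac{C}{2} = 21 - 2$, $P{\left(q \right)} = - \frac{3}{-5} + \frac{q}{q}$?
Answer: $\frac{1324528}{5} \approx 2.6491 \cdot 10^{5}$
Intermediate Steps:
$P{\left(q \right)} = \frac{8}{5}$ ($P{\left(q \right)} = \left(-3\right) \left(- \frac{1}{5}\right) + 1 = \frac{3}{5} + 1 = \frac{8}{5}$)
$T{\left(R \right)} = 5 + R^{2} + 4 R$
$C = 38$ ($C = 2 \left(21 - 2\right) = 2 \cdot 19 = 38$)
$P{\left(-2 \right)} C T{\left(\left(-5 - 3\right)^{2} \right)} = \frac{8}{5} \cdot 38 \left(5 + \left(\left(-5 - 3\right)^{2}\right)^{2} + 4 \left(-5 - 3\right)^{2}\right) = \frac{304 \left(5 + \left(\left(-8\right)^{2}\right)^{2} + 4 \left(-8\right)^{2}\right)}{5} = \frac{304 \left(5 + 64^{2} + 4 \cdot 64\right)}{5} = \frac{304 \left(5 + 4096 + 256\right)}{5} = \frac{304}{5} \cdot 4357 = \frac{1324528}{5}$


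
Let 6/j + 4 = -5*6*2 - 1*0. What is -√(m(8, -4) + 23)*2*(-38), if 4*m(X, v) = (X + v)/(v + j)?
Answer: 76*√390511/131 ≈ 362.54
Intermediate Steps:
j = -3/32 (j = 6/(-4 + (-5*6*2 - 1*0)) = 6/(-4 + (-30*2 + 0)) = 6/(-4 + (-60 + 0)) = 6/(-4 - 60) = 6/(-64) = 6*(-1/64) = -3/32 ≈ -0.093750)
m(X, v) = (X + v)/(4*(-3/32 + v)) (m(X, v) = ((X + v)/(v - 3/32))/4 = ((X + v)/(-3/32 + v))/4 = (X + v)/(4*(-3/32 + v)))
-√(m(8, -4) + 23)*2*(-38) = -√(8*(8 - 4)/(-3 + 32*(-4)) + 23)*2*(-38) = -√(8*4/(-3 - 128) + 23)*2*(-38) = -√(8*4/(-131) + 23)*2*(-38) = -√(8*(-1/131)*4 + 23)*2*(-38) = -√(-32/131 + 23)*2*(-38) = -√(2981/131)*2*(-38) = -(√390511/131)*2*(-38) = -2*√390511/131*(-38) = -(-76)*√390511/131 = 76*√390511/131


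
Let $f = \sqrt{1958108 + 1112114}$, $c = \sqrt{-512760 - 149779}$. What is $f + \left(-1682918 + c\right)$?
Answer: $-1682918 + \sqrt{3070222} + i \sqrt{662539} \approx -1.6812 \cdot 10^{6} + 813.96 i$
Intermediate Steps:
$c = i \sqrt{662539}$ ($c = \sqrt{-662539} = i \sqrt{662539} \approx 813.96 i$)
$f = \sqrt{3070222} \approx 1752.2$
$f + \left(-1682918 + c\right) = \sqrt{3070222} - \left(1682918 - i \sqrt{662539}\right) = -1682918 + \sqrt{3070222} + i \sqrt{662539}$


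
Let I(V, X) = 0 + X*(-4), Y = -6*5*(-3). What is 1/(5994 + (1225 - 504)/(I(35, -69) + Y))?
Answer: 366/2194525 ≈ 0.00016678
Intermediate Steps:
Y = 90 (Y = -30*(-3) = 90)
I(V, X) = -4*X (I(V, X) = 0 - 4*X = -4*X)
1/(5994 + (1225 - 504)/(I(35, -69) + Y)) = 1/(5994 + (1225 - 504)/(-4*(-69) + 90)) = 1/(5994 + 721/(276 + 90)) = 1/(5994 + 721/366) = 1/(2194525/366) = 366/2194525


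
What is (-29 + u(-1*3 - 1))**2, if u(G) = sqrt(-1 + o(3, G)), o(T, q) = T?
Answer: (29 - sqrt(2))**2 ≈ 760.98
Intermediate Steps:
u(G) = sqrt(2) (u(G) = sqrt(-1 + 3) = sqrt(2))
(-29 + u(-1*3 - 1))**2 = (-29 + sqrt(2))**2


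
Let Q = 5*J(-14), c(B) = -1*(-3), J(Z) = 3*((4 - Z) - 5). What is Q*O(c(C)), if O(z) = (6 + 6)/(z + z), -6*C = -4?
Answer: 390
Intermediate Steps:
C = ⅔ (C = -⅙*(-4) = ⅔ ≈ 0.66667)
J(Z) = -3 - 3*Z (J(Z) = 3*(-1 - Z) = -3 - 3*Z)
c(B) = 3
O(z) = 6/z (O(z) = 12/((2*z)) = 12*(1/(2*z)) = 6/z)
Q = 195 (Q = 5*(-3 - 3*(-14)) = 5*(-3 + 42) = 5*39 = 195)
Q*O(c(C)) = 195*(6/3) = 195*(6*(⅓)) = 195*2 = 390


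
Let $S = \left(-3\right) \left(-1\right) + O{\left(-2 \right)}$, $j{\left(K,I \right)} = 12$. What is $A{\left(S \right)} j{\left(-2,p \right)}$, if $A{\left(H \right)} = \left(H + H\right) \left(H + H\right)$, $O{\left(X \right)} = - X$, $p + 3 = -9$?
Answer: $1200$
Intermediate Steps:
$p = -12$ ($p = -3 - 9 = -12$)
$S = 5$ ($S = \left(-3\right) \left(-1\right) - -2 = 3 + 2 = 5$)
$A{\left(H \right)} = 4 H^{2}$ ($A{\left(H \right)} = 2 H 2 H = 4 H^{2}$)
$A{\left(S \right)} j{\left(-2,p \right)} = 4 \cdot 5^{2} \cdot 12 = 4 \cdot 25 \cdot 12 = 100 \cdot 12 = 1200$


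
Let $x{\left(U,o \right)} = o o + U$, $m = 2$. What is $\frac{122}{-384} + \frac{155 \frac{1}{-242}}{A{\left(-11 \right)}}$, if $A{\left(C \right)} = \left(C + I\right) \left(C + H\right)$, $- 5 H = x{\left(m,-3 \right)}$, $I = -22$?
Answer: $- \frac{2691703}{8433216} \approx -0.31918$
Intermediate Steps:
$x{\left(U,o \right)} = U + o^{2}$ ($x{\left(U,o \right)} = o^{2} + U = U + o^{2}$)
$H = - \frac{11}{5}$ ($H = - \frac{2 + \left(-3\right)^{2}}{5} = - \frac{2 + 9}{5} = \left(- \frac{1}{5}\right) 11 = - \frac{11}{5} \approx -2.2$)
$A{\left(C \right)} = \left(-22 + C\right) \left(- \frac{11}{5} + C\right)$ ($A{\left(C \right)} = \left(C - 22\right) \left(C - \frac{11}{5}\right) = \left(-22 + C\right) \left(- \frac{11}{5} + C\right)$)
$\frac{122}{-384} + \frac{155 \frac{1}{-242}}{A{\left(-11 \right)}} = \frac{122}{-384} + \frac{155 \frac{1}{-242}}{\frac{242}{5} + \left(-11\right)^{2} - - \frac{1331}{5}} = 122 \left(- \frac{1}{384}\right) + \frac{155 \left(- \frac{1}{242}\right)}{\frac{242}{5} + 121 + \frac{1331}{5}} = - \frac{61}{192} - \frac{155}{242 \cdot \frac{2178}{5}} = - \frac{61}{192} - \frac{775}{527076} = - \frac{2691703}{8433216}$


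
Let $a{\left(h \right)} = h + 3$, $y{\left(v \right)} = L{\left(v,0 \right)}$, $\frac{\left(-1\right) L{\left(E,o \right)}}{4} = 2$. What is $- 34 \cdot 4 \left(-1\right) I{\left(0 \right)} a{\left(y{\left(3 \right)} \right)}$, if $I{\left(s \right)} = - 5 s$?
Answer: $0$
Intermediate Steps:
$I{\left(s \right)} = - 5 s$
$L{\left(E,o \right)} = -8$ ($L{\left(E,o \right)} = \left(-4\right) 2 = -8$)
$y{\left(v \right)} = -8$
$a{\left(h \right)} = 3 + h$
$- 34 \cdot 4 \left(-1\right) I{\left(0 \right)} a{\left(y{\left(3 \right)} \right)} = - 34 \cdot 4 \left(-1\right) \left(\left(-5\right) 0\right) \left(3 - 8\right) = - 34 \left(\left(-4\right) 0\right) \left(-5\right) = \left(-34\right) 0 \left(-5\right) = 0 \left(-5\right) = 0$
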